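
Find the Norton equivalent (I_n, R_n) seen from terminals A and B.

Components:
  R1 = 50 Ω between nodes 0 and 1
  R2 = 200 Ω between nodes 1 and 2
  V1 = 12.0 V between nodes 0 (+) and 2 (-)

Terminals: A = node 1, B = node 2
Find the Thévenin equivalent first; then I_n = V_th/R_th and R_n = R_th.
Step 1 — V_th is the open-circuit voltage V_A - V_B (nothing connected across the terminals).
Nodal analysis, taking node 2 as the 0 V reference.
Source V1 fixes V_0 = 12 V.
KCL at each unknown node (sum of currents leaving = 0; resistances in Ω):
  Node 1: (V_1 - 12)/50 + (V_1 - 0)/200 = 0
Collecting terms: 0.025 × V_1 = 0.24  =>  V_1 = 9.6 V
V_th = V_1 - V_2 = 9.6 - 0 = 9.6 V
Step 2 — R_th: zero the source — replace V1 by a short circuit (node 2 merges into node 0) — and find the resistance seen between A (node 1) and B (node 0).
Reduce the network between node 1 (A) and node 0 (B) by series/parallel combination:
  Rp1 = R1 ‖ R2 (parallel, both between nodes 0 and 1) = 1/(1/50 + 1/200) = 40 Ω
R_th = 40 Ω
I_n = V_th/R_th = 9.6/40 = 0.24 A, and R_n = R_th = 40 Ω

Final answer: I_n = 0.24 A, R_n = 40 Ω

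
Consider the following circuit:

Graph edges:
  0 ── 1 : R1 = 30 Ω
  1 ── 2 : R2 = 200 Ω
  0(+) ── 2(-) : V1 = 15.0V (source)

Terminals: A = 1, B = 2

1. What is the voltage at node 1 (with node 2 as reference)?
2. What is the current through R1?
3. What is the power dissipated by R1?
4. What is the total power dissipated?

Nodal analysis, taking node 2 as the 0 V reference.
Source V1 fixes V_0 = 15 V.
KCL at each unknown node (sum of currents leaving = 0; resistances in Ω):
  Node 1: (V_1 - 15)/30 + (V_1 - 0)/200 = 0
Collecting terms: 0.03833 × V_1 = 0.5  =>  V_1 = 13.04 V
Part 1:
  Read off the nodal solution: V_1 = 13.04 V
Part 2:
  I_R1 = (V_0 - V_1)/R1 = (15 - 13.04)/30 = 0.06522 A
  Magnitude: I_R1 = 0.06522 A
Part 3:
  I_R1 = (V_0 - V_1)/R1 = (15 - 13.04)/30 = 0.06522 A
  P_R1 = I_R1² × R1 = (0.06522)² × 30 = 0.1276 W
Part 4:
  Power in each resistor, P = (ΔV)²/R:
    P_R1 = (15 - 13.04)²/30 = 0.1276 W
    P_R2 = (13.04 - 0)²/200 = 0.8507 W
  P_total = P_R1 + P_R2 = 0.9783 W

Final answers:
1. V_1 = 13.04 V
2. I_R1 = 0.06522 A
3. P_R1 = 0.1276 W
4. P_total = 0.9783 W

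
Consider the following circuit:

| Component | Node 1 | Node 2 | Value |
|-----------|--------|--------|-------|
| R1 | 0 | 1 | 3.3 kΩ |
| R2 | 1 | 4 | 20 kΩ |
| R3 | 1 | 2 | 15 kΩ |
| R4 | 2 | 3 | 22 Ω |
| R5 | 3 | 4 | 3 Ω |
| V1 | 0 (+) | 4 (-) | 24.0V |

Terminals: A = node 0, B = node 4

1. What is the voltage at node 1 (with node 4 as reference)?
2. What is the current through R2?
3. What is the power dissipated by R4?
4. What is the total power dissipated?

Nodal analysis, taking node 4 as the 0 V reference.
Source V1 fixes V_0 = 24 V.
KCL at each unknown node (sum of currents leaving = 0; resistances in Ω):
  Node 1: (V_1 - 24)/3300 + (V_1 - 0)/20000 + (V_1 - V_2)/15000 = 0
  Node 2: (V_2 - V_1)/15000 + (V_2 - V_3)/22 = 0
  Node 3: (V_3 - V_2)/22 + (V_3 - 0)/3 = 0
Collecting terms (coefficients in siemens):
  0.0004197·V_1 - 0.00006667·V_2 = 0.007273
  0.04552·V_2 - 0.00006667·V_1 - 0.04545·V_3 = 0
  0.3788·V_3 - 0.04545·V_2 = 0
Solving these 3 simultaneous equations (Gaussian elimination) gives:
  V_1 = 17.33 V, V_2 = 0.02884 V, V_3 = 0.003461 V
Part 1:
  Read off the nodal solution: V_1 = 17.33 V
Part 2:
  I_R2 = (V_1 - V_4)/R2 = (17.33 - 0)/20000 = 0.0008667 A
  Magnitude: I_R2 = 0.0008667 A
Part 3:
  I_R4 = (V_2 - V_3)/R4 = (0.02884 - 0.003461)/22 = 0.001154 A
  P_R4 = I_R4² × R4 = (0.001154)² × 22 = 0.00002928 W
Part 4:
  Power in each resistor, P = (ΔV)²/R:
    P_R1 = (24 - 17.33)²/3300 = 0.01347 W
    P_R2 = (17.33 - 0)²/20000 = 0.01502 W
    P_R3 = (17.33 - 0.02884)²/15000 = 0.01996 W
    P_R4 = (0.02884 - 0.003461)²/22 = 0.00002928 W
    P_R5 = (0.003461 - 0)²/3 = 0.000003992 W
  P_total = P_R1 + P_R2 + P_R3 + P_R4 + P_R5 = 0.04849 W

Final answers:
1. V_1 = 17.33 V
2. I_R2 = 0.0008667 A
3. P_R4 = 2.928e-05 W
4. P_total = 0.04849 W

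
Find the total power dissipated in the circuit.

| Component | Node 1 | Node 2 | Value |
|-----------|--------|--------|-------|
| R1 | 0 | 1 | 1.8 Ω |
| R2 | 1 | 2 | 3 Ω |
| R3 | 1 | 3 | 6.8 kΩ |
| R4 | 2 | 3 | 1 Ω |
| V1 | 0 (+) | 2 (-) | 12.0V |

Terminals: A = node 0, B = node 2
Nodal analysis, taking node 2 as the 0 V reference.
Source V1 fixes V_0 = 12 V.
KCL at each unknown node (sum of currents leaving = 0; resistances in Ω):
  Node 1: (V_1 - 12)/1.8 + (V_1 - 0)/3 + (V_1 - V_3)/6800 = 0
  Node 3: (V_3 - V_1)/6800 + (V_3 - 0)/1 = 0
Collecting terms (coefficients in siemens):
  0.889·V_1 - 0.0001471·V_3 = 6.667
  1·V_3 - 0.0001471·V_1 = 0
Determinant D = (0.889)(1) - (-0.0001471)(-0.0001471) = 0.8892
V_1 = [(6.667)(1) - (-0.0001471)(0)]/D = 7.499 V
V_3 = [(0.889)(0) - (6.667)(-0.0001471)]/D = 0.001103 V
Power in each resistor, P = (ΔV)²/R:
  P_R1 = (12 - 7.499)²/1.8 = 11.26 W
  P_R2 = (7.499 - 0)²/3 = 18.74 W
  P_R3 = (7.499 - 0.001103)²/6800 = 0.008267 W
  P_R4 = (0 - 0.001103)²/1 = 0.000001216 W
P_total = P_R1 + P_R2 + P_R3 + P_R4 = 30.01 W

Final answer: 30.01 W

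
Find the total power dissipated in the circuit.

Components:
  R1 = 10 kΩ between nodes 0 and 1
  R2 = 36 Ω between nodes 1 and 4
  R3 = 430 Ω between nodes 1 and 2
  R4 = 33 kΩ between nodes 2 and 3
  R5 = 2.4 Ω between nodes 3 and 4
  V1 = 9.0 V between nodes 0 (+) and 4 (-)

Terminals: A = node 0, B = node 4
Nodal analysis, taking node 4 as the 0 V reference.
Source V1 fixes V_0 = 9 V.
KCL at each unknown node (sum of currents leaving = 0; resistances in Ω):
  Node 1: (V_1 - 9)/10000 + (V_1 - 0)/36 + (V_1 - V_2)/430 = 0
  Node 2: (V_2 - V_1)/430 + (V_2 - V_3)/33000 = 0
  Node 3: (V_3 - V_2)/33000 + (V_3 - 0)/2.4 = 0
Collecting terms (coefficients in siemens):
  0.0302·V_1 - 0.002326·V_2 = 0.0009
  0.002356·V_2 - 0.002326·V_1 - 0.0000303·V_3 = 0
  0.4167·V_3 - 0.0000303·V_2 = 0
Solving these 3 simultaneous equations (Gaussian elimination) gives:
  V_1 = 0.03225 V, V_2 = 0.03183 V, V_3 = 0.000002315 V
Power in each resistor, P = (ΔV)²/R:
  P_R1 = (9 - 0.03225)²/10000 = 0.008042 W
  P_R2 = (0.03225 - 0)²/36 = 0.00002889 W
  P_R3 = (0.03225 - 0.03183)²/430 = 0.0000000004001 W
  P_R4 = (0.03183 - 0.000002315)²/33000 = 0.00000003071 W
  P_R5 = (0.000002315 - 0)²/2.4 = 0.000000000002233 W
P_total = P_R1 + P_R2 + P_R3 + P_R4 + P_R5 = 0.008071 W

Final answer: 0.008071 W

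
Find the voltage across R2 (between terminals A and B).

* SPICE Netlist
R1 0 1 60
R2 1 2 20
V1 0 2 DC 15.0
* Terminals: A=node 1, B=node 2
R1 and R2 are in series across V1 (node 0 → node 1 → node 2), and the output A–B is taken across R2, so this is a voltage divider.
Series current: I = V1/(R1 + R2) = 15/(60 + 20) = 15/80 = 0.1875 A
V_R2 = I × R2 = V1 × R2/(R1 + R2) = 15 × 20/80 = 3.75 V

Final answer: 3.75 V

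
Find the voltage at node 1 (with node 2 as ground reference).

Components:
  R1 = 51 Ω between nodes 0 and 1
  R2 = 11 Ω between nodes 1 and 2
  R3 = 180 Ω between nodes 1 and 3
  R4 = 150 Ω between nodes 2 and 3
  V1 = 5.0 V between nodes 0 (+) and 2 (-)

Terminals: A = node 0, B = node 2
Nodal analysis, taking node 2 as the 0 V reference.
Source V1 fixes V_0 = 5 V.
KCL at each unknown node (sum of currents leaving = 0; resistances in Ω):
  Node 1: (V_1 - 5)/51 + (V_1 - 0)/11 + (V_1 - V_3)/180 = 0
  Node 3: (V_3 - V_1)/180 + (V_3 - 0)/150 = 0
Collecting terms (coefficients in siemens):
  0.1161·V_1 - 0.005556·V_3 = 0.09804
  0.01222·V_3 - 0.005556·V_1 = 0
Determinant D = (0.1161)(0.01222) - (-0.005556)(-0.005556) = 0.001388
V_1 = [(0.09804)(0.01222) - (-0.005556)(0)]/D = 0.8634 V
V_3 = [(0.1161)(0) - (0.09804)(-0.005556)]/D = 0.3925 V
The requested potential is V_1 = 0.8634 V.

Final answer: V_1 = 0.8634 V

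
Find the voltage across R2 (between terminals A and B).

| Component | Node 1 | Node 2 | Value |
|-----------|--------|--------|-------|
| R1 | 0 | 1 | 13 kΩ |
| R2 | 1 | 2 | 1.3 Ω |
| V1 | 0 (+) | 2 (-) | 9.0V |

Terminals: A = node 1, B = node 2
R1 and R2 are in series across V1 (node 0 → node 1 → node 2), and the output A–B is taken across R2, so this is a voltage divider.
Series current: I = V1/(R1 + R2) = 9/(13000 + 1.3) = 9/13000 = 0.0006922 A
V_R2 = I × R2 = V1 × R2/(R1 + R2) = 9 × 1.3/13000 = 0.0008999 V

Final answer: 0.0008999 V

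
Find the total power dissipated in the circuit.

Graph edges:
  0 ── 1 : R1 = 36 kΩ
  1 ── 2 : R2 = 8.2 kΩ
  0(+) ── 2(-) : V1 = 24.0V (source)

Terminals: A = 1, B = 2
Nodal analysis, taking node 2 as the 0 V reference.
Source V1 fixes V_0 = 24 V.
KCL at each unknown node (sum of currents leaving = 0; resistances in Ω):
  Node 1: (V_1 - 24)/36000 + (V_1 - 0)/8200 = 0
Collecting terms: 0.0001497 × V_1 = 0.0006667  =>  V_1 = 4.452 V
Power in each resistor, P = (ΔV)²/R:
  P_R1 = (24 - 4.452)²/36000 = 0.01061 W
  P_R2 = (4.452 - 0)²/8200 = 0.002418 W
P_total = P_R1 + P_R2 = 0.01303 W

Final answer: 0.01303 W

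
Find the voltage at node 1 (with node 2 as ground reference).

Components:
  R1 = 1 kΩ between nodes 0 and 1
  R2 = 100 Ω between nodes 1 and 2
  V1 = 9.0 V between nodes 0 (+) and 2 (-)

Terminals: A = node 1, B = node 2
Nodal analysis, taking node 2 as the 0 V reference.
Source V1 fixes V_0 = 9 V.
KCL at each unknown node (sum of currents leaving = 0; resistances in Ω):
  Node 1: (V_1 - 9)/1000 + (V_1 - 0)/100 = 0
Collecting terms: 0.011 × V_1 = 0.009  =>  V_1 = 0.8182 V
The requested potential is V_1 = 0.8182 V.

Final answer: V_1 = 0.8182 V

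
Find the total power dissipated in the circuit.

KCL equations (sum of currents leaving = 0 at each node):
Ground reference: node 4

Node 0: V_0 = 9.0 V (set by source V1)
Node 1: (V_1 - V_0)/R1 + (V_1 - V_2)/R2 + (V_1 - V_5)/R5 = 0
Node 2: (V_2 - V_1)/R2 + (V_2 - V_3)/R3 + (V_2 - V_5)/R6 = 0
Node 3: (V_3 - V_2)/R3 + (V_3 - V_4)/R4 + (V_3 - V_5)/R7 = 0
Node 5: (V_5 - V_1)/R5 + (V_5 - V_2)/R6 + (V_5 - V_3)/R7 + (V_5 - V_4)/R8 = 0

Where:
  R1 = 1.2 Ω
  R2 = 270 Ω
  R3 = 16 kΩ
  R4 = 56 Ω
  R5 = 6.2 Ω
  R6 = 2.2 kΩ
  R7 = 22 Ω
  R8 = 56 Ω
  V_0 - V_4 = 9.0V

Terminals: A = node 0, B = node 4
Nodal analysis, taking node 4 as the 0 V reference.
Source V1 fixes V_0 = 9 V.
KCL at each unknown node (sum of currents leaving = 0; resistances in Ω):
  Node 1: (V_1 - 9)/1.2 + (V_1 - V_2)/270 + (V_1 - V_5)/6.2 = 0
  Node 2: (V_2 - V_1)/270 + (V_2 - V_3)/16000 + (V_2 - V_5)/2200 = 0
  Node 3: (V_3 - V_2)/16000 + (V_3 - 0)/56 + (V_3 - V_5)/22 = 0
  Node 5: (V_5 - V_1)/6.2 + (V_5 - V_2)/2200 + (V_5 - V_3)/22 + (V_5 - 0)/56 = 0
Collecting terms (coefficients in siemens):
  0.9983·V_1 - 0.003704·V_2 - 0.1613·V_5 = 7.5
  0.004221·V_2 - 0.003704·V_1 - 0.0000625·V_3 - 0.0004545·V_5 = 0
  0.06337·V_3 - 0.0000625·V_2 - 0.04545·V_5 = 0
  0.2251·V_5 - 0.1613·V_1 - 0.0004545·V_2 - 0.04545·V_3 = 0
Solving these 4 simultaneous equations (Gaussian elimination) gives:
  V_1 = 8.73 V, V_2 = 8.529 V, V_3 = 5.272 V, V_5 = 7.338 V
Power in each resistor, P = (ΔV)²/R:
  P_R1 = (9 - 8.73)²/1.2 = 0.06085 W
  P_R2 = (8.73 - 8.529)²/270 = 0.0001497 W
  P_R3 = (8.529 - 5.272)²/16000 = 0.000663 W
  P_R4 = (5.272 - 0)²/56 = 0.4963 W
  P_R5 = (8.73 - 7.338)²/6.2 = 0.3123 W
  P_R6 = (8.529 - 7.338)²/2200 = 0.0006441 W
  P_R7 = (5.272 - 7.338)²/22 = 0.1941 W
  P_R8 = (0 - 7.338)²/56 = 0.9616 W
P_total = P_R1 + P_R2 + P_R3 + P_R4 + P_R5 + P_R6 + P_R7 + P_R8 = 2.027 W

Final answer: 2.027 W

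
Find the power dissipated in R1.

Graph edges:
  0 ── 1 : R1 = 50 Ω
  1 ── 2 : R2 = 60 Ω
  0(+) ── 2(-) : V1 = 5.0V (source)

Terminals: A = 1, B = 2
Nodal analysis, taking node 2 as the 0 V reference.
Source V1 fixes V_0 = 5 V.
KCL at each unknown node (sum of currents leaving = 0; resistances in Ω):
  Node 1: (V_1 - 5)/50 + (V_1 - 0)/60 = 0
Collecting terms: 0.03667 × V_1 = 0.1  =>  V_1 = 2.727 V
I_R1 = (V_0 - V_1)/R1 = (5 - 2.727)/50 = 0.04545 A
P_R1 = I_R1² × R1 = (0.04545)² × 50 = 0.1033 W

Final answer: 0.1033 W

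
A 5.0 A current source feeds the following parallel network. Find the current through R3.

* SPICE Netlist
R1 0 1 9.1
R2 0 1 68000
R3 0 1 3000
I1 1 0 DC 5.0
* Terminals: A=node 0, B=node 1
All resistors sit directly between nodes 0 and 1, so they are in parallel and share one voltage V; the full source current 5 A splits among them.
1/R_par = 1/9.1 + 1/68000 + 1/3000 = 0.1102 S  =>  R_par = 9.071 Ω
V = I × R_par = 5 × 9.071 = 45.36 V
I_R3 = V/R3 = 45.36/3000 = 0.01512 A

Final answer: 0.01512 A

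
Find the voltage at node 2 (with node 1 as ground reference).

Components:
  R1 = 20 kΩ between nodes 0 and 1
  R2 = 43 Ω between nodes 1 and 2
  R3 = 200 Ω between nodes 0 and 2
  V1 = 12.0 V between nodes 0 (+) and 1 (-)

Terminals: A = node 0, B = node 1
Nodal analysis, taking node 1 as the 0 V reference.
Source V1 fixes V_0 = 12 V.
KCL at each unknown node (sum of currents leaving = 0; resistances in Ω):
  Node 2: (V_2 - 0)/43 + (V_2 - 12)/200 = 0
Collecting terms: 0.02826 × V_2 = 0.06  =>  V_2 = 2.123 V
The requested potential is V_2 = 2.123 V.

Final answer: V_2 = 2.123 V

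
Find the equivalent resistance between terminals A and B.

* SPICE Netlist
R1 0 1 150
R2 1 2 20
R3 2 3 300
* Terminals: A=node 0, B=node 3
Reduce the network between node 0 (A) and node 3 (B) by series/parallel combination:
  Rs1 = R1 + R2 (series, joined only at node 1) = 150 + 20 = 170 Ω
  Rs2 = R3 + Rs1 (series, joined only at node 2) = 300 + 170 = 470 Ω
R_eq = 470 Ω

Final answer: 470 Ω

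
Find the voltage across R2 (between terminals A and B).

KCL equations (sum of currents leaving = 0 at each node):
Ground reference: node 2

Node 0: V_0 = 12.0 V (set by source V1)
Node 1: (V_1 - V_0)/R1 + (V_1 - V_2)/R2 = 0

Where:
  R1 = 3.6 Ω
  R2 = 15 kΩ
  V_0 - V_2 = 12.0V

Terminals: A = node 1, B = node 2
R1 and R2 are in series across V1 (node 0 → node 1 → node 2), and the output A–B is taken across R2, so this is a voltage divider.
Series current: I = V1/(R1 + R2) = 12/(3.6 + 15000) = 12/15000 = 0.0007998 A
V_R2 = I × R2 = V1 × R2/(R1 + R2) = 12 × 15000/15000 = 12 V

Final answer: 12 V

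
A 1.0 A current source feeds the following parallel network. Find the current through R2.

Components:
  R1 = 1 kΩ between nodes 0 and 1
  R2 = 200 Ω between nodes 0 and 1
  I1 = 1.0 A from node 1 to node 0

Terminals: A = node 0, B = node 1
All resistors sit directly between nodes 0 and 1, so they are in parallel and share one voltage V; the full source current 1 A splits among them.
1/R_par = 1/1000 + 1/200 = 0.006 S  =>  R_par = 166.7 Ω
V = I × R_par = 1 × 166.7 = 166.7 V
I_R2 = V/R2 = 166.7/200 = 0.8333 A

Final answer: 0.8333 A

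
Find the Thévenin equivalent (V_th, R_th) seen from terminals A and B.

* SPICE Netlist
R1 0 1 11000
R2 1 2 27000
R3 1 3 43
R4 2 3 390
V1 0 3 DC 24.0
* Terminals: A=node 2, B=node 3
Step 1 — V_th is the open-circuit voltage V_A - V_B (nothing connected across the terminals).
Nodal analysis, taking node 3 as the 0 V reference.
Source V1 fixes V_0 = 24 V.
KCL at each unknown node (sum of currents leaving = 0; resistances in Ω):
  Node 1: (V_1 - 24)/11000 + (V_1 - V_2)/27000 + (V_1 - 0)/43 = 0
  Node 2: (V_2 - V_1)/27000 + (V_2 - 0)/390 = 0
Collecting terms (coefficients in siemens):
  0.02338·V_1 - 0.00003704·V_2 = 0.002182
  0.002601·V_2 - 0.00003704·V_1 = 0
Determinant D = (0.02338)(0.002601) - (-0.00003704)(-0.00003704) = 0.00006082
V_1 = [(0.002182)(0.002601) - (-0.00003704)(0)]/D = 0.09331 V
V_2 = [(0.02338)(0) - (0.002182)(-0.00003704)]/D = 0.001329 V
V_th = V_2 - V_3 = 0.001329 - 0 = 0.001329 V
Step 2 — R_th: zero the source — replace V1 by a short circuit (node 3 merges into node 0) — and find the resistance seen between A (node 2) and B (node 0).
Reduce the network between node 2 (A) and node 0 (B) by series/parallel combination:
  Rp1 = R1 ‖ R3 (parallel, both between nodes 0 and 1) = 1/(1/11000 + 1/43) = 42.83 Ω
  Rs1 = R2 + Rp1 (series, joined only at node 1) = 27000 + 42.83 = 27040 Ω
  Rp2 = R4 ‖ Rs1 (parallel, both between nodes 0 and 2) = 1/(1/390 + 1/27040) = 384.5 Ω
R_th = 384.5 Ω

Final answer: V_th = 0.001329 V, R_th = 384.5 Ω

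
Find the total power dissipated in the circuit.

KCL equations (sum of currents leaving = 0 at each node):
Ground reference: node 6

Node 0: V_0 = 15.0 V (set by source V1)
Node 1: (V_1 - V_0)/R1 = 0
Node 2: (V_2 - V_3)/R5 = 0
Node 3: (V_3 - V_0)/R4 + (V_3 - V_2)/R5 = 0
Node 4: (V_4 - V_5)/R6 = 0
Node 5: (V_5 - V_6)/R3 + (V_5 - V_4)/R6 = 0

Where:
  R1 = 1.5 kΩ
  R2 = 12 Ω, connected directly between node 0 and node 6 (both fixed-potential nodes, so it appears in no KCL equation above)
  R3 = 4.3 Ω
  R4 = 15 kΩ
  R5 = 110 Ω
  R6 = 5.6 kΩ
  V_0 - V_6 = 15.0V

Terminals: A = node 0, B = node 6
Nodal analysis, taking node 6 as the 0 V reference.
Source V1 fixes V_0 = 15 V.
KCL at each unknown node (sum of currents leaving = 0; resistances in Ω):
  Node 1: (V_1 - 15)/1500 = 0
  Node 2: (V_2 - V_3)/110 = 0
  Node 3: (V_3 - 15)/15000 + (V_3 - V_2)/110 = 0
  Node 4: (V_4 - V_5)/5600 = 0
  Node 5: (V_5 - 0)/4.3 + (V_5 - V_4)/5600 = 0
Collecting terms (coefficients in siemens):
  0.0006667·V_1 = 0.01
  0.009091·V_2 - 0.009091·V_3 = 0
  0.009158·V_3 - 0.009091·V_2 = 0.001
  0.0001786·V_4 - 0.0001786·V_5 = 0
  0.2327·V_5 - 0.0001786·V_4 = 0
Solving these 5 simultaneous equations (Gaussian elimination) gives:
  V_1 = 15 V, V_2 = 15 V, V_3 = 15 V, V_4 = 0 V
  V_5 = 0 V
Power in each resistor, P = (ΔV)²/R:
  P_R1 = (15 - 15)²/1500 = 0 W
  P_R2 = (15 - 0)²/12 = 18.75 W
  P_R3 = (0 - 0)²/4.3 = 0 W
  P_R4 = (15 - 15)²/15000 = 0 W
  P_R5 = (15 - 15)²/110 = 0 W
  P_R6 = (0 - 0)²/5600 = 0 W
P_total = P_R1 + P_R2 + P_R3 + P_R4 + P_R5 + P_R6 = 18.75 W

Final answer: 18.75 W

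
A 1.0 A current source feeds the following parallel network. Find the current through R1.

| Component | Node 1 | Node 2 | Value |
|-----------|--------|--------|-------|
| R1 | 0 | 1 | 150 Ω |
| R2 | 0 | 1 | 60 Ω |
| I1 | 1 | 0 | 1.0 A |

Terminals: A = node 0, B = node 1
All resistors sit directly between nodes 0 and 1, so they are in parallel and share one voltage V; the full source current 1 A splits among them.
1/R_par = 1/150 + 1/60 = 0.02333 S  =>  R_par = 42.86 Ω
V = I × R_par = 1 × 42.86 = 42.86 V
I_R1 = V/R1 = 42.86/150 = 0.2857 A

Final answer: 0.2857 A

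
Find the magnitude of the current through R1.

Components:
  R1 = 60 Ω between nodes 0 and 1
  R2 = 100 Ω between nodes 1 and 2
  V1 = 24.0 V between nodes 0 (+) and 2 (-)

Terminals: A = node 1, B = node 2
Nodal analysis, taking node 2 as the 0 V reference.
Source V1 fixes V_0 = 24 V.
KCL at each unknown node (sum of currents leaving = 0; resistances in Ω):
  Node 1: (V_1 - 24)/60 + (V_1 - 0)/100 = 0
Collecting terms: 0.02667 × V_1 = 0.4  =>  V_1 = 15 V
I_R1 = (V_0 - V_1)/R1 = (24 - 15)/60 = 0.15 A
|I_R1| = 0.15 A

Final answer: |I_R1| = 0.15 A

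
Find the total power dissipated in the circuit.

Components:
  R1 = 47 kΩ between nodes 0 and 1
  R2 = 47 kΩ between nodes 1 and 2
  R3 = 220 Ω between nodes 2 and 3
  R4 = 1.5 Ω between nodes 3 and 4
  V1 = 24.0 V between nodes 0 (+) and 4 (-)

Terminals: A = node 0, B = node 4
Nodal analysis, taking node 4 as the 0 V reference.
Source V1 fixes V_0 = 24 V.
KCL at each unknown node (sum of currents leaving = 0; resistances in Ω):
  Node 1: (V_1 - 24)/47000 + (V_1 - V_2)/47000 = 0
  Node 2: (V_2 - V_1)/47000 + (V_2 - V_3)/220 = 0
  Node 3: (V_3 - V_2)/220 + (V_3 - 0)/1.5 = 0
Collecting terms (coefficients in siemens):
  0.00004255·V_1 - 0.00002128·V_2 = 0.0005106
  0.004567·V_2 - 0.00002128·V_1 - 0.004545·V_3 = 0
  0.6712·V_3 - 0.004545·V_2 = 0
Solving these 3 simultaneous equations (Gaussian elimination) gives:
  V_1 = 12.03 V, V_2 = 0.05642 V, V_3 = 0.0003821 V
Power in each resistor, P = (ΔV)²/R:
  P_R1 = (24 - 12.03)²/47000 = 0.003049 W
  P_R2 = (12.03 - 0.05642)²/47000 = 0.003049 W
  P_R3 = (0.05642 - 0.0003821)²/220 = 0.00001427 W
  P_R4 = (0.0003821 - 0)²/1.5 = 0.00000009732 W
P_total = P_R1 + P_R2 + P_R3 + P_R4 = 0.006113 W

Final answer: 0.006113 W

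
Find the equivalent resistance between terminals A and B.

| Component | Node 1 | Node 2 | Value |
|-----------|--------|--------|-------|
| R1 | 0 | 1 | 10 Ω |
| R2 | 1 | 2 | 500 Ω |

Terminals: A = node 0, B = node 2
Reduce the network between node 0 (A) and node 2 (B) by series/parallel combination:
  Rs1 = R1 + R2 (series, joined only at node 1) = 10 + 500 = 510 Ω
R_eq = 510 Ω

Final answer: 510 Ω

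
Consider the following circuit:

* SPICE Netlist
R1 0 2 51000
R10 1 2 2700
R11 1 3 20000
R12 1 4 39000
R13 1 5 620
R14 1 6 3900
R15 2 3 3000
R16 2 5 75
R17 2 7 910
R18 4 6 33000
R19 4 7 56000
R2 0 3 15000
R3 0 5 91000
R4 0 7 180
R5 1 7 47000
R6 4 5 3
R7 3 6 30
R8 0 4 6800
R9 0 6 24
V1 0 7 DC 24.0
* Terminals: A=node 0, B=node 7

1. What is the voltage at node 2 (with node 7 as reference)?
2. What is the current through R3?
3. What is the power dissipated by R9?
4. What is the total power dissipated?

Nodal analysis, taking node 7 as the 0 V reference.
Source V1 fixes V_0 = 24 V.
KCL at each unknown node (sum of currents leaving = 0; resistances in Ω):
  Node 1: (V_1 - 0)/47000 + (V_1 - V_2)/2700 + (V_1 - V_3)/20000 + (V_1 - V_4)/39000 + (V_1 - V_5)/620 + (V_1 - V_6)/3900 = 0
  Node 2: (V_2 - 24)/51000 + (V_2 - V_1)/2700 + (V_2 - V_3)/3000 + (V_2 - V_5)/75 + (V_2 - 0)/910 = 0
  Node 3: (V_3 - 24)/15000 + (V_3 - V_6)/30 + (V_3 - V_1)/20000 + (V_3 - V_2)/3000 = 0
  Node 4: (V_4 - V_5)/3 + (V_4 - 24)/6800 + (V_4 - V_1)/39000 + (V_4 - V_6)/33000 + (V_4 - 0)/56000 = 0
  Node 5: (V_5 - 24)/91000 + (V_5 - V_4)/3 + (V_5 - V_1)/620 + (V_5 - V_2)/75 = 0
  Node 6: (V_6 - V_3)/30 + (V_6 - 24)/24 + (V_6 - V_1)/3900 + (V_6 - V_4)/33000 = 0
Collecting terms (coefficients in siemens):
  0.002337·V_1 - 0.0003704·V_2 - 0.00005·V_3 - 0.00002564·V_4 - 0.001613·V_5 - 0.0002564·V_6 = 0
  0.01516·V_2 - 0.0003704·V_1 - 0.0003333·V_3 - 0.01333·V_5 = 0.0004706
  0.03378·V_3 - 0.00005·V_1 - 0.0003333·V_2 - 0.03333·V_6 = 0.0016
  0.3336·V_4 - 0.00002564·V_1 - 0.3333·V_5 - 0.0000303·V_6 = 0.003529
  0.3483·V_5 - 0.001613·V_1 - 0.01333·V_2 - 0.3333·V_4 = 0.0002637
  0.07529·V_6 - 0.0002564·V_1 - 0.03333·V_3 - 0.0000303·V_4 = 1
Solving these 6 simultaneous equations (Gaussian elimination) gives:
  V_1 = 11.79 V, V_2 = 9.772 V, V_3 = 23.64 V, V_4 = 10.16 V
  V_5 = 10.15 V, V_6 = 23.79 V
Part 1:
  Read off the nodal solution: V_2 = 9.772 V
Part 2:
  I_R3 = (V_0 - V_5)/R3 = (24 - 10.15)/91000 = 0.0001521 A
  Magnitude: I_R3 = 0.0001521 A
Part 3:
  I_R9 = (V_0 - V_6)/R9 = (24 - 23.79)/24 = 0.008681 A
  P_R9 = I_R9² × R9 = (0.008681)² × 24 = 0.001809 W
Part 4:
  Power in each resistor, P = (ΔV)²/R:
    P_R1 = (24 - 9.772)²/51000 = 0.003969 W
    P_R2 = (24 - 23.64)²/15000 = 0.000008834 W
    P_R3 = (24 - 10.15)²/91000 = 0.002107 W
    P_R4 = (24 - 0)²/180 = 3.2 W
    P_R5 = (11.79 - 0)²/47000 = 0.002956 W
    P_R6 = (10.16 - 10.15)²/3 = 0.00001599 W
    P_R7 = (23.64 - 23.79)²/30 = 0.0008079 W
    P_R8 = (24 - 10.16)²/6800 = 0.02816 W
    P_R9 = (24 - 23.79)²/24 = 0.001809 W
    P_R10 = (11.79 - 9.772)²/2700 = 0.001502 W
    P_R11 = (11.79 - 23.64)²/20000 = 0.007021 W
    P_R12 = (11.79 - 10.16)²/39000 = 0.00006772 W
    P_R13 = (11.79 - 10.15)²/620 = 0.004296 W
    P_R14 = (11.79 - 23.79)²/3900 = 0.03696 W
    P_R15 = (9.772 - 23.64)²/3000 = 0.06407 W
    P_R16 = (9.772 - 10.15)²/75 = 0.001945 W
    P_R17 = (9.772 - 0)²/910 = 0.1049 W
    P_R18 = (10.16 - 23.79)²/33000 = 0.00563 W
    P_R19 = (10.16 - 0)²/56000 = 0.001844 W
  P_total = P_R1 + P_R2 + P_R3 + P_R4 + P_R5 + P_R6 + P_R7 + P_R8 + P_R9 + P_R10 + P_R11 + P_R12 + P_R13 + P_R14 + P_R15 + P_R16 + P_R17 + P_R18 + P_R19 = 3.468 W

Final answers:
1. V_2 = 9.772 V
2. I_R3 = 0.0001521 A
3. P_R9 = 0.001809 W
4. P_total = 3.468 W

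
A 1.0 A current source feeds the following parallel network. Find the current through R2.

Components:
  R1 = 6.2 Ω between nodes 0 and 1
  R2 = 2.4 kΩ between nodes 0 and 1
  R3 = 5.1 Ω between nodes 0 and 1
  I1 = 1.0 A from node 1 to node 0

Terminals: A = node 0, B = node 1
All resistors sit directly between nodes 0 and 1, so they are in parallel and share one voltage V; the full source current 1 A splits among them.
1/R_par = 1/6.2 + 1/2400 + 1/5.1 = 0.3578 S  =>  R_par = 2.795 Ω
V = I × R_par = 1 × 2.795 = 2.795 V
I_R2 = V/R2 = 2.795/2400 = 0.001165 A

Final answer: 0.001165 A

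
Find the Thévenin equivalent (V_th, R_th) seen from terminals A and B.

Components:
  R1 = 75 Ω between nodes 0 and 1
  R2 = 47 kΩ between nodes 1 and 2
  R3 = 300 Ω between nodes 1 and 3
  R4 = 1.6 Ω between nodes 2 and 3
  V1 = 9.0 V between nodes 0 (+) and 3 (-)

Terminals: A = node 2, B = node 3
Step 1 — V_th is the open-circuit voltage V_A - V_B (nothing connected across the terminals).
Nodal analysis, taking node 3 as the 0 V reference.
Source V1 fixes V_0 = 9 V.
KCL at each unknown node (sum of currents leaving = 0; resistances in Ω):
  Node 1: (V_1 - 9)/75 + (V_1 - V_2)/47000 + (V_1 - 0)/300 = 0
  Node 2: (V_2 - V_1)/47000 + (V_2 - 0)/1.6 = 0
Collecting terms (coefficients in siemens):
  0.01669·V_1 - 0.00002128·V_2 = 0.12
  0.625·V_2 - 0.00002128·V_1 = 0
Determinant D = (0.01669)(0.625) - (-0.00002128)(-0.00002128) = 0.01043
V_1 = [(0.12)(0.625) - (-0.00002128)(0)]/D = 7.191 V
V_2 = [(0.01669)(0) - (0.12)(-0.00002128)]/D = 0.0002448 V
V_th = V_2 - V_3 = 0.0002448 - 0 = 0.0002448 V
Step 2 — R_th: zero the source — replace V1 by a short circuit (node 3 merges into node 0) — and find the resistance seen between A (node 2) and B (node 0).
Reduce the network between node 2 (A) and node 0 (B) by series/parallel combination:
  Rp1 = R1 ‖ R3 (parallel, both between nodes 0 and 1) = 1/(1/75 + 1/300) = 60 Ω
  Rs1 = R2 + Rp1 (series, joined only at node 1) = 47000 + 60 = 47060 Ω
  Rp2 = R4 ‖ Rs1 (parallel, both between nodes 0 and 2) = 1/(1/1.6 + 1/47060) = 1.6 Ω
R_th = 1.6 Ω

Final answer: V_th = 0.0002448 V, R_th = 1.6 Ω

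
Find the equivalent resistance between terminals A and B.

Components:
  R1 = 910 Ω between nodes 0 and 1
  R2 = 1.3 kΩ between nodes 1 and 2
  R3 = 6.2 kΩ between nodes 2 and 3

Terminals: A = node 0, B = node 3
Reduce the network between node 0 (A) and node 3 (B) by series/parallel combination:
  Rs1 = R1 + R2 (series, joined only at node 1) = 910 + 1300 = 2210 Ω
  Rs2 = R3 + Rs1 (series, joined only at node 2) = 6200 + 2210 = 8410 Ω
R_eq = 8.41 kΩ

Final answer: 8.41 kΩ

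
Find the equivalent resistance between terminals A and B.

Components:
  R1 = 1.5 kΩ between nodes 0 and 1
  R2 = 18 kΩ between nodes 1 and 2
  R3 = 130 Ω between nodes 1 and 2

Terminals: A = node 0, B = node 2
Reduce the network between node 0 (A) and node 2 (B) by series/parallel combination:
  Rp1 = R2 ‖ R3 (parallel, both between nodes 1 and 2) = 1/(1/18000 + 1/130) = 129.1 Ω
  Rs1 = R1 + Rp1 (series, joined only at node 1) = 1500 + 129.1 = 1629 Ω
R_eq = 1.629 kΩ

Final answer: 1.629 kΩ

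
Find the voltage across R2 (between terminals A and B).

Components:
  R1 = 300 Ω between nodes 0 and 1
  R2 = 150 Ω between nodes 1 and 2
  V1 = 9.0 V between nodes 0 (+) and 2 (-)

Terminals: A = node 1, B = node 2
R1 and R2 are in series across V1 (node 0 → node 1 → node 2), and the output A–B is taken across R2, so this is a voltage divider.
Series current: I = V1/(R1 + R2) = 9/(300 + 150) = 9/450 = 0.02 A
V_R2 = I × R2 = V1 × R2/(R1 + R2) = 9 × 150/450 = 3 V

Final answer: 3 V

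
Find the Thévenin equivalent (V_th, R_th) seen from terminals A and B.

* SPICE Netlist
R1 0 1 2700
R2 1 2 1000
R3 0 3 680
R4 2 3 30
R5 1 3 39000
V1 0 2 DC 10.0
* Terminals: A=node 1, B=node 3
Step 1 — V_th is the open-circuit voltage V_A - V_B (nothing connected across the terminals).
Nodal analysis, taking node 2 as the 0 V reference.
Source V1 fixes V_0 = 10 V.
KCL at each unknown node (sum of currents leaving = 0; resistances in Ω):
  Node 1: (V_1 - 10)/2700 + (V_1 - 0)/1000 + (V_1 - V_3)/39000 = 0
  Node 3: (V_3 - 10)/680 + (V_3 - 0)/30 + (V_3 - V_1)/39000 = 0
Collecting terms (coefficients in siemens):
  0.001396·V_1 - 0.00002564·V_3 = 0.003704
  0.03483·V_3 - 0.00002564·V_1 = 0.01471
Determinant D = (0.001396)(0.03483) - (-0.00002564)(-0.00002564) = 0.00004862
V_1 = [(0.003704)(0.03483) - (-0.00002564)(0.01471)]/D = 2.661 V
V_3 = [(0.001396)(0.01471) - (0.003704)(-0.00002564)]/D = 0.4242 V
V_th = V_1 - V_3 = 2.661 - 0.4242 = 2.237 V
Step 2 — R_th: zero the source — replace V1 by a short circuit (node 2 merges into node 0) — and find the resistance seen between A (node 1) and B (node 3).
Reduce the network between node 1 (A) and node 3 (B) by series/parallel combination:
  Rp1 = R1 ‖ R2 (parallel, both between nodes 0 and 1) = 1/(1/2700 + 1/1000) = 729.7 Ω
  Rp2 = R3 ‖ R4 (parallel, both between nodes 0 and 3) = 1/(1/680 + 1/30) = 28.73 Ω
  Rs1 = Rp1 + Rp2 (series, joined only at node 0) = 729.7 + 28.73 = 758.5 Ω
  Rp3 = R5 ‖ Rs1 (parallel, both between nodes 1 and 3) = 1/(1/39000 + 1/758.5) = 744 Ω
R_th = 744 Ω

Final answer: V_th = 2.237 V, R_th = 744 Ω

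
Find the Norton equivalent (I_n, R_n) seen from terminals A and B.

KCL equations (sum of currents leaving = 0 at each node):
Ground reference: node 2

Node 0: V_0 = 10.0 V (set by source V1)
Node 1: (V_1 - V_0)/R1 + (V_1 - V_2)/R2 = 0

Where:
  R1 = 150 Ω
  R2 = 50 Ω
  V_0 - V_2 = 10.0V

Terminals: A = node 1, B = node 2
Find the Thévenin equivalent first; then I_n = V_th/R_th and R_n = R_th.
Step 1 — V_th is the open-circuit voltage V_A - V_B (nothing connected across the terminals).
Nodal analysis, taking node 2 as the 0 V reference.
Source V1 fixes V_0 = 10 V.
KCL at each unknown node (sum of currents leaving = 0; resistances in Ω):
  Node 1: (V_1 - 10)/150 + (V_1 - 0)/50 = 0
Collecting terms: 0.02667 × V_1 = 0.06667  =>  V_1 = 2.5 V
V_th = V_1 - V_2 = 2.5 - 0 = 2.5 V
Step 2 — R_th: zero the source — replace V1 by a short circuit (node 2 merges into node 0) — and find the resistance seen between A (node 1) and B (node 0).
Reduce the network between node 1 (A) and node 0 (B) by series/parallel combination:
  Rp1 = R1 ‖ R2 (parallel, both between nodes 0 and 1) = 1/(1/150 + 1/50) = 37.5 Ω
R_th = 37.5 Ω
I_n = V_th/R_th = 2.5/37.5 = 0.06667 A, and R_n = R_th = 37.5 Ω

Final answer: I_n = 0.06667 A, R_n = 37.5 Ω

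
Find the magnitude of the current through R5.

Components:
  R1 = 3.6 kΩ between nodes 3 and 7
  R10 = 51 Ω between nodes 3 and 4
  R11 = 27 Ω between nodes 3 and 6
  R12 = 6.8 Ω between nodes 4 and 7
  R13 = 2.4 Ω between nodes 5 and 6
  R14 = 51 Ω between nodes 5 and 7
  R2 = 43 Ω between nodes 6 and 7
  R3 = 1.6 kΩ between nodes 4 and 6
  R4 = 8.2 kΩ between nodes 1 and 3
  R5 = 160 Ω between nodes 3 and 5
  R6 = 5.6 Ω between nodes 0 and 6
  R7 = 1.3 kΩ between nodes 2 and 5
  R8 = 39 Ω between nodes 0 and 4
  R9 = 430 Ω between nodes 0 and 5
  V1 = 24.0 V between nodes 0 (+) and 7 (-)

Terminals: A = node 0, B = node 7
Nodal analysis, taking node 7 as the 0 V reference.
Source V1 fixes V_0 = 24 V.
KCL at each unknown node (sum of currents leaving = 0; resistances in Ω):
  Node 1: (V_1 - V_3)/8200 = 0
  Node 2: (V_2 - V_5)/1300 = 0
  Node 3: (V_3 - 0)/3600 + (V_3 - V_1)/8200 + (V_3 - V_5)/160 + (V_3 - V_4)/51 + (V_3 - V_6)/27 = 0
  Node 4: (V_4 - V_6)/1600 + (V_4 - 24)/39 + (V_4 - V_3)/51 + (V_4 - 0)/6.8 = 0
  Node 5: (V_5 - V_3)/160 + (V_5 - V_2)/1300 + (V_5 - 24)/430 + (V_5 - V_6)/2.4 + (V_5 - 0)/51 = 0
  Node 6: (V_6 - 0)/43 + (V_6 - V_4)/1600 + (V_6 - 24)/5.6 + (V_6 - V_3)/27 + (V_6 - V_5)/2.4 = 0
Collecting terms (coefficients in siemens):
  0.000122·V_1 - 0.000122·V_3 = 0
  0.0007692·V_2 - 0.0007692·V_5 = 0
  0.06329·V_3 - 0.000122·V_1 - 0.01961·V_4 - 0.00625·V_5 - 0.03704·V_6 = 0
  0.1929·V_4 - 0.01961·V_3 - 0.000625·V_6 = 0.6154
  0.4456·V_5 - 0.0007692·V_2 - 0.00625·V_3 - 0.4167·V_6 = 0.05581
  0.6562·V_6 - 0.03704·V_3 - 0.000625·V_4 - 0.4167·V_5 = 4.286
Solving these 6 simultaneous equations (Gaussian elimination) gives:
  V_1 = 14.12 V, V_2 = 17.75 V, V_3 = 14.12 V, V_4 = 4.685 V
  V_5 = 17.75 V, V_6 = 18.6 V
I_R5 = (V_3 - V_5)/R5 = (14.12 - 17.75)/160 = -0.0227 A
|I_R5| = 0.0227 A

Final answer: |I_R5| = 0.0227 A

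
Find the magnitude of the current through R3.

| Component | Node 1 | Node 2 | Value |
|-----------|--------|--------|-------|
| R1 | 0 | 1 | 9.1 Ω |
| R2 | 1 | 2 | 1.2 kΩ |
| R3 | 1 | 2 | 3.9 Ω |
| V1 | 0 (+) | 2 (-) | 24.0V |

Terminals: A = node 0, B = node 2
Nodal analysis, taking node 2 as the 0 V reference.
Source V1 fixes V_0 = 24 V.
KCL at each unknown node (sum of currents leaving = 0; resistances in Ω):
  Node 1: (V_1 - 24)/9.1 + (V_1 - 0)/1200 + (V_1 - 0)/3.9 = 0
Collecting terms: 0.3671 × V_1 = 2.637  =>  V_1 = 7.184 V
I_R3 = (V_1 - V_2)/R3 = (7.184 - 0)/3.9 = 1.842 A
|I_R3| = 1.842 A

Final answer: |I_R3| = 1.842 A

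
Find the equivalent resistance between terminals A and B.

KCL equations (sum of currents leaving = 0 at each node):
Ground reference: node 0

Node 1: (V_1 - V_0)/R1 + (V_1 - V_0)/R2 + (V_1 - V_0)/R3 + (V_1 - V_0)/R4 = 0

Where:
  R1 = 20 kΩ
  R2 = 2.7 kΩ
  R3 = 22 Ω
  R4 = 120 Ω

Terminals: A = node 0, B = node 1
Reduce the network between node 0 (A) and node 1 (B) by series/parallel combination:
  Rp1 = R1 ‖ R2 ‖ R3 ‖ R4 (parallel, all between nodes 0 and 1) = 1/(1/20000 + 1/2700 + 1/22 + 1/120) = 18.45 Ω
R_eq = 18.45 Ω

Final answer: 18.45 Ω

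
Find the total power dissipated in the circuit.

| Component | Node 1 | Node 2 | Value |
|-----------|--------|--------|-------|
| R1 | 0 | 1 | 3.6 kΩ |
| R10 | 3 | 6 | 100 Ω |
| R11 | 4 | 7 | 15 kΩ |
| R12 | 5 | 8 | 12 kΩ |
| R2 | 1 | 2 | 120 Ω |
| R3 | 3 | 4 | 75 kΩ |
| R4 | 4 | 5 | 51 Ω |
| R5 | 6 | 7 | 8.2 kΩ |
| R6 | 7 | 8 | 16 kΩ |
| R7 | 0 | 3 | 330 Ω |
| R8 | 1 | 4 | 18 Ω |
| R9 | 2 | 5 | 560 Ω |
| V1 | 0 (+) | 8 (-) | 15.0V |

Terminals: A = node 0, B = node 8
Nodal analysis, taking node 8 as the 0 V reference.
Source V1 fixes V_0 = 15 V.
KCL at each unknown node (sum of currents leaving = 0; resistances in Ω):
  Node 1: (V_1 - 15)/3600 + (V_1 - V_2)/120 + (V_1 - V_4)/18 = 0
  Node 2: (V_2 - V_1)/120 + (V_2 - V_5)/560 = 0
  Node 3: (V_3 - V_4)/75000 + (V_3 - 15)/330 + (V_3 - V_6)/100 = 0
  Node 4: (V_4 - V_3)/75000 + (V_4 - V_5)/51 + (V_4 - V_1)/18 + (V_4 - V_7)/15000 = 0
  Node 5: (V_5 - V_4)/51 + (V_5 - V_2)/560 + (V_5 - 0)/12000 = 0
  Node 6: (V_6 - V_7)/8200 + (V_6 - V_3)/100 = 0
  Node 7: (V_7 - V_6)/8200 + (V_7 - 0)/16000 + (V_7 - V_4)/15000 = 0
Collecting terms (coefficients in siemens):
  0.06417·V_1 - 0.008333·V_2 - 0.05556·V_4 = 0.004167
  0.01012·V_2 - 0.008333·V_1 - 0.001786·V_5 = 0
  0.01304·V_3 - 0.00001333·V_4 - 0.01·V_6 = 0.04545
  0.07524·V_4 - 0.05556·V_1 - 0.00001333·V_3 - 0.01961·V_5 - 0.00006667·V_7 = 0
  0.02148·V_5 - 0.001786·V_2 - 0.01961·V_4 = 0
  0.01012·V_6 - 0.01·V_3 - 0.000122·V_7 = 0
  0.0002511·V_7 - 0.00006667·V_4 - 0.000122·V_6 = 0
Solving these 7 simultaneous equations (Gaussian elimination) gives:
  V_1 = 11.45 V, V_2 = 11.44 V, V_3 = 14.8 V, V_4 = 11.43 V
  V_5 = 11.39 V, V_6 = 14.75 V, V_7 = 10.2 V
Power in each resistor, P = (ΔV)²/R:
  P_R1 = (15 - 11.45)²/3600 = 0.003504 W
  P_R2 = (11.45 - 11.44)²/120 = 0.0000009362 W
  P_R3 = (14.8 - 11.43)²/75000 = 0.0001514 W
  P_R4 = (11.43 - 11.39)²/51 = 0.00003778 W
  P_R5 = (14.75 - 10.2)²/8200 = 0.002525 W
  P_R6 = (10.2 - 0)²/16000 = 0.006498 W
  P_R7 = (15 - 14.8)²/330 = 0.0001187 W
  P_R8 = (11.45 - 11.43)²/18 = 0.00001452 W
  P_R9 = (11.44 - 11.39)²/560 = 0.000004369 W
  P_R10 = (14.8 - 14.75)²/100 = 0.00003079 W
  P_R11 = (11.43 - 10.2)²/15000 = 0.0001018 W
  P_R12 = (11.39 - 0)²/12000 = 0.01081 W
P_total = P_R1 + P_R2 + P_R3 + P_R4 + P_R5 + P_R6 + P_R7 + P_R8 + P_R9 + P_R10 + P_R11 + P_R12 = 0.02379 W

Final answer: 0.02379 W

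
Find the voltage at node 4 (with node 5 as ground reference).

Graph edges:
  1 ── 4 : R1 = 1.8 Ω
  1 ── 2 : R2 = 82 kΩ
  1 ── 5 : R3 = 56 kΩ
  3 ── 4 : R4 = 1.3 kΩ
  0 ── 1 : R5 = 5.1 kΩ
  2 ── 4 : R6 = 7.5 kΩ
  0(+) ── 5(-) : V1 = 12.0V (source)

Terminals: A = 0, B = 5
Nodal analysis, taking node 5 as the 0 V reference.
Source V1 fixes V_0 = 12 V.
KCL at each unknown node (sum of currents leaving = 0; resistances in Ω):
  Node 1: (V_1 - V_4)/1.8 + (V_1 - V_2)/82000 + (V_1 - 0)/56000 + (V_1 - 12)/5100 = 0
  Node 2: (V_2 - V_1)/82000 + (V_2 - V_4)/7500 = 0
  Node 3: (V_3 - V_4)/1300 = 0
  Node 4: (V_4 - V_1)/1.8 + (V_4 - V_3)/1300 + (V_4 - V_2)/7500 = 0
Collecting terms (coefficients in siemens):
  0.5558·V_1 - 0.0000122·V_2 - 0.5556·V_4 = 0.002353
  0.0001455·V_2 - 0.0000122·V_1 - 0.0001333·V_4 = 0
  0.0007692·V_3 - 0.0007692·V_4 = 0
  0.5565·V_4 - 0.5556·V_1 - 0.0001333·V_2 - 0.0007692·V_3 = 0
Solving these 4 simultaneous equations (Gaussian elimination) gives:
  V_1 = 11 V, V_2 = 11 V, V_3 = 11 V, V_4 = 11 V
The requested potential is V_4 = 11 V.

Final answer: V_4 = 11 V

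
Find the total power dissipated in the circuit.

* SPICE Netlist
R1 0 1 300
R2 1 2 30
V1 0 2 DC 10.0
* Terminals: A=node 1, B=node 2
Nodal analysis, taking node 2 as the 0 V reference.
Source V1 fixes V_0 = 10 V.
KCL at each unknown node (sum of currents leaving = 0; resistances in Ω):
  Node 1: (V_1 - 10)/300 + (V_1 - 0)/30 = 0
Collecting terms: 0.03667 × V_1 = 0.03333  =>  V_1 = 0.9091 V
Power in each resistor, P = (ΔV)²/R:
  P_R1 = (10 - 0.9091)²/300 = 0.2755 W
  P_R2 = (0.9091 - 0)²/30 = 0.02755 W
P_total = P_R1 + P_R2 = 0.303 W

Final answer: 0.303 W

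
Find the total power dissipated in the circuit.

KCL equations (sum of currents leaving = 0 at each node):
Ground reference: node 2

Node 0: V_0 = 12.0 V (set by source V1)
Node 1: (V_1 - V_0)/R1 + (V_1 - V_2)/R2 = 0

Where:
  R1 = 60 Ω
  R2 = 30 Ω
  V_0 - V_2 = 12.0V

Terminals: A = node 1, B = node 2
Nodal analysis, taking node 2 as the 0 V reference.
Source V1 fixes V_0 = 12 V.
KCL at each unknown node (sum of currents leaving = 0; resistances in Ω):
  Node 1: (V_1 - 12)/60 + (V_1 - 0)/30 = 0
Collecting terms: 0.05 × V_1 = 0.2  =>  V_1 = 4 V
Power in each resistor, P = (ΔV)²/R:
  P_R1 = (12 - 4)²/60 = 1.067 W
  P_R2 = (4 - 0)²/30 = 0.5333 W
P_total = P_R1 + P_R2 = 1.6 W

Final answer: 1.6 W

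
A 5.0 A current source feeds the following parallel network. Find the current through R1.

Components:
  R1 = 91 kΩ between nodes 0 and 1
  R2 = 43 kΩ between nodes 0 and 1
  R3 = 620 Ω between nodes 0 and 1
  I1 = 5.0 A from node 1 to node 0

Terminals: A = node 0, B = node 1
All resistors sit directly between nodes 0 and 1, so they are in parallel and share one voltage V; the full source current 5 A splits among them.
1/R_par = 1/91000 + 1/43000 + 1/620 = 0.001647 S  =>  R_par = 607.1 Ω
V = I × R_par = 5 × 607.1 = 3036 V
I_R1 = V/R1 = 3036/91000 = 0.03336 A

Final answer: 0.03336 A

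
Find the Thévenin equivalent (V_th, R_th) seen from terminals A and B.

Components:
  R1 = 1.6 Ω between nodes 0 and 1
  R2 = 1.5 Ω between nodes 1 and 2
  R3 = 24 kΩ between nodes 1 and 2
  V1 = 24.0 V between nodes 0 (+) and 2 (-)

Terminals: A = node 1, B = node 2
Step 1 — V_th is the open-circuit voltage V_A - V_B (nothing connected across the terminals).
Nodal analysis, taking node 2 as the 0 V reference.
Source V1 fixes V_0 = 24 V.
KCL at each unknown node (sum of currents leaving = 0; resistances in Ω):
  Node 1: (V_1 - 24)/1.6 + (V_1 - 0)/1.5 + (V_1 - 0)/24000 = 0
Collecting terms: 1.292 × V_1 = 15  =>  V_1 = 11.61 V
V_th = V_1 - V_2 = 11.61 - 0 = 11.61 V
Step 2 — R_th: zero the source — replace V1 by a short circuit (node 2 merges into node 0) — and find the resistance seen between A (node 1) and B (node 0).
Reduce the network between node 1 (A) and node 0 (B) by series/parallel combination:
  Rp1 = R1 ‖ R2 ‖ R3 (parallel, all between nodes 0 and 1) = 1/(1/1.6 + 1/1.5 + 1/24000) = 0.7742 Ω
R_th = 0.7742 Ω

Final answer: V_th = 11.61 V, R_th = 0.7742 Ω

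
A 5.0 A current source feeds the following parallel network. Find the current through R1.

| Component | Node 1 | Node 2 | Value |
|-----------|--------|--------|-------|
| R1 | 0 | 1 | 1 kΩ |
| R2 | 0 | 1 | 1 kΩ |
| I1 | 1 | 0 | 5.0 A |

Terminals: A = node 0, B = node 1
All resistors sit directly between nodes 0 and 1, so they are in parallel and share one voltage V; the full source current 5 A splits among them.
1/R_par = 1/1000 + 1/1000 = 0.002 S  =>  R_par = 500 Ω
V = I × R_par = 5 × 500 = 2500 V
I_R1 = V/R1 = 2500/1000 = 2.5 A

Final answer: 2.5 A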